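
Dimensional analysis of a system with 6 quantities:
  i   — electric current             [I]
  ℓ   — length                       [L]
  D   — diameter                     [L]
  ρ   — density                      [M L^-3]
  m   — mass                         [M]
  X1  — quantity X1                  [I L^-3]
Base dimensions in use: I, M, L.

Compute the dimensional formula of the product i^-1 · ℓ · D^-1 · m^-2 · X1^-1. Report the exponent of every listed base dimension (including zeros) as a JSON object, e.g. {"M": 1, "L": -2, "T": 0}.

Write exponents as rows I,M,L / cols i,ℓ,D,ρ,m,X1:
  I: [ 1  0  0  0  0  1]
  M: [ 0  0  0  1  1  0]
  L: [ 0  1  1 -3  0 -3]
  [I]: (-1)·1+(1)·0+(-1)·0+(-2)·0+(-1)·1 = -2
  [M]: (-1)·0+(1)·0+(-1)·0+(-2)·1+(-1)·0 = -2
  [L]: (-1)·0+(1)·1+(-1)·1+(-2)·0+(-1)·-3 = 3
⇒ I^-2 M^-2 L^3

{"I": -2, "M": -2, "L": 3}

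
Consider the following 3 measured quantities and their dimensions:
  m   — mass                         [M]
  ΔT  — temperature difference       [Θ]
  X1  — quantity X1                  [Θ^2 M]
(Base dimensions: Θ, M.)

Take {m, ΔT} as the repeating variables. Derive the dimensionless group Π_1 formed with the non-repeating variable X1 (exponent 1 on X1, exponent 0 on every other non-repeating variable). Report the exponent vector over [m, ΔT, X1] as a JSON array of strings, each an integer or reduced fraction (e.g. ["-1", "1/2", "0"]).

["-1", "-2", "1"]

Exponent matrix [Θ,M] × [m,ΔT,X1]:
  Θ: [ 0  1  2]
  M: [ 1  0  1]
RREF → pivots at {m,ΔT} ⇒ r = 2
Pivot set = {m,ΔT}, free = {X1}
RREF:
  r0: [   1    0    1]
  r1: [   0    1    2]
Fix exponent of X1 at 1; solve each RREF row for its pivot's exponent:
  r0: exp(m) + (1)·1 = 0 ⇒ exp(m) = -1
  r1: exp(ΔT) + (2)·1 = 0 ⇒ exp(ΔT) = -2
Π_1 = m^-1 · ΔT^-2 · X1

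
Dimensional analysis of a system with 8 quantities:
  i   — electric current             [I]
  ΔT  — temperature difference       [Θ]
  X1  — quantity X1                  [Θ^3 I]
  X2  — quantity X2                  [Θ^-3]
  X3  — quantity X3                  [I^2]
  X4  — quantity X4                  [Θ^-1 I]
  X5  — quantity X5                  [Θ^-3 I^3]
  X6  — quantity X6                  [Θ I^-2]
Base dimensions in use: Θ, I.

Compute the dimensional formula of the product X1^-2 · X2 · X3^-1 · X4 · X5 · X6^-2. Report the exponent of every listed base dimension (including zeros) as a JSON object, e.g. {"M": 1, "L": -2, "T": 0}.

{"Θ": -15, "I": 4}

Write exponents as rows Θ,I / cols i,ΔT,X1,X2,X3,X4,X5,X6:
  Θ: [ 0  1  3 -3  0 -1 -3  1]
  I: [ 1  0  1  0  2  1  3 -2]
  [Θ]: (-2)·3+(1)·-3+(-1)·0+(1)·-1+(1)·-3+(-2)·1 = -15
  [I]: (-2)·1+(1)·0+(-1)·2+(1)·1+(1)·3+(-2)·-2 = 4
⇒ Θ^-15 I^4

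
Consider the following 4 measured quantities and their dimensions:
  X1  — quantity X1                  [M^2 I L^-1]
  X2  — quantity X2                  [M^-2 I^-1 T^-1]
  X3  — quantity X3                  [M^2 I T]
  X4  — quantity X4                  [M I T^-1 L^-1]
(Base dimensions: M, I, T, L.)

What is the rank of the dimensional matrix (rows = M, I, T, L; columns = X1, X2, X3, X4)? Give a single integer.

Dimensional matrix (M×I×T×L by X1×X2×X3×X4):
  M: [ 2 -2  2  1]
  I: [ 1 -1  1  1]
  T: [ 0 -1  1 -1]
  L: [-1  0  0 -1]
Echelon form has 3 nonzero rows (pivots: X1,X2,X4)

3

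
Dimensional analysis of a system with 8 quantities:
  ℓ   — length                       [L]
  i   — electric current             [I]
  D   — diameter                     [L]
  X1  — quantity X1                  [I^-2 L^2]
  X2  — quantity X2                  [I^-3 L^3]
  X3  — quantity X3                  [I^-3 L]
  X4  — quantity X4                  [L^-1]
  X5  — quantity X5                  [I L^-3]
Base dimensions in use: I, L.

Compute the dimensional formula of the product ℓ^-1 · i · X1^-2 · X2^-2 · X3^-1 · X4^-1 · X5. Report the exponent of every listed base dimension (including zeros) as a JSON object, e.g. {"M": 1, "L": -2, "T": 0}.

{"I": 15, "L": -14}

Write exponents as rows I,L / cols ℓ,i,D,X1,X2,X3,X4,X5:
  I: [ 0  1  0 -2 -3 -3  0  1]
  L: [ 1  0  1  2  3  1 -1 -3]
  [I]: (-1)·0+(1)·1+(-2)·-2+(-2)·-3+(-1)·-3+(-1)·0+(1)·1 = 15
  [L]: (-1)·1+(1)·0+(-2)·2+(-2)·3+(-1)·1+(-1)·-1+(1)·-3 = -14
⇒ I^15 L^-14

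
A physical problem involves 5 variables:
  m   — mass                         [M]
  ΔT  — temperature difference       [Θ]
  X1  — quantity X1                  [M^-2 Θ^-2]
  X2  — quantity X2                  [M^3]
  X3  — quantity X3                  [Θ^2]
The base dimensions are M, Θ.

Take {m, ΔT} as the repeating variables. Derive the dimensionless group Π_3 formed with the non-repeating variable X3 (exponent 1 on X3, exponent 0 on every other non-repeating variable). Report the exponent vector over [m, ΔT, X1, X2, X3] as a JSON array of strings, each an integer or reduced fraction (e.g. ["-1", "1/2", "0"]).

["0", "-2", "0", "0", "1"]

Exponent matrix [M,Θ] × [m,ΔT,X1,X2,X3]:
  M: [ 1  0 -2  3  0]
  Θ: [ 0  1 -2  0  2]
Row reduction gives pivot columns m,ΔT; rank = 2
Pivot set = {m,ΔT}, free = {X1,X2,X3}
RREF:
  r0: [   1    0   -2    3    0]
  r1: [   0    1   -2    0    2]
Fix exponent of X3 at 1, X1 at 0, X2 at 0; solve each RREF row for its pivot's exponent:
  r0: exp(m) + (0)·1 = 0 ⇒ exp(m) = 0
  r1: exp(ΔT) + (2)·1 = 0 ⇒ exp(ΔT) = -2
Π_3 = ΔT^-2 · X3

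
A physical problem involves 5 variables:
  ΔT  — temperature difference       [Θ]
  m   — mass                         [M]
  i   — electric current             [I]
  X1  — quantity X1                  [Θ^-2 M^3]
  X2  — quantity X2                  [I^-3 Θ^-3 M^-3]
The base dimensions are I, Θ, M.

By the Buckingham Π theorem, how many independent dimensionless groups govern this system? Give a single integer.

2

Dimensional matrix (I×Θ×M by ΔT×m×i×X1×X2):
  I: [ 0  0  1  0 -3]
  Θ: [ 1  0  0 -2 -3]
  M: [ 0  1  0  3 -3]
RREF → pivots at {ΔT,m,i} ⇒ r = 3
Π count = n − r = 5 − 3 = 2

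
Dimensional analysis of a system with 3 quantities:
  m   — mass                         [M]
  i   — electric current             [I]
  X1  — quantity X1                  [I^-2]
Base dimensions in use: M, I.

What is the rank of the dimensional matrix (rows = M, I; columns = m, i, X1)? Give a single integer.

2

Write exponents as rows M,I / cols m,i,X1:
  M: [ 1  0  0]
  I: [ 0  1 -2]
Row reduction gives pivot columns m,i; rank = 2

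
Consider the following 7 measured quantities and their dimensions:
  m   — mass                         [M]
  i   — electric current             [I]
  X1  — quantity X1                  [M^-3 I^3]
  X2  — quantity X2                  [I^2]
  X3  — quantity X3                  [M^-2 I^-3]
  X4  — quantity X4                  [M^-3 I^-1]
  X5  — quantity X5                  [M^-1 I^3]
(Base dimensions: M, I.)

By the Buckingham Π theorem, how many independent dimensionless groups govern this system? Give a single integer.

5

Dimensional matrix (M×I by m×i×X1×X2×X3×X4×X5):
  M: [ 1  0 -3  0 -2 -3 -1]
  I: [ 0  1  3  2 -3 -1  3]
Echelon form has 2 nonzero rows (pivots: m,i)
n=7, r=2 ⇒ 5 dimensionless groups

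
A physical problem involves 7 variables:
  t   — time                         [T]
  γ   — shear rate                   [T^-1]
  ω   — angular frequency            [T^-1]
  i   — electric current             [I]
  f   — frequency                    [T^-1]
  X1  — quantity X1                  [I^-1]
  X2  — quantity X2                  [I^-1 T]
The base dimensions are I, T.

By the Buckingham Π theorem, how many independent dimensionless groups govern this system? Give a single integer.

Dimensional matrix (I×T by t×γ×ω×i×f×X1×X2):
  I: [ 0  0  0  1  0 -1 -1]
  T: [ 1 -1 -1  0 -1  0  1]
Row reduction gives pivot columns t,i; rank = 2
n=7, r=2 ⇒ 5 dimensionless groups

5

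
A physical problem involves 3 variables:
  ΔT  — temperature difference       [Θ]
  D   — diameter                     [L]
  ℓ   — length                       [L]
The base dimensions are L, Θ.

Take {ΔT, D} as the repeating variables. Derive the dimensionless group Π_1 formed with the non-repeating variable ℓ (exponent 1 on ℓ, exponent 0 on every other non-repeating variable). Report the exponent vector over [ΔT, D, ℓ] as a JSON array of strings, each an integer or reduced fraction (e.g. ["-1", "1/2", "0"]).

["0", "-1", "1"]

Dimensional matrix (L×Θ by ΔT×D×ℓ):
  L: [ 0  1  1]
  Θ: [ 1  0  0]
Row reduction gives pivot columns ΔT,D; rank = 2
Repeat: ΔT,D; free: ℓ
RREF:
  r0: [   1    0    0]
  r1: [   0    1    1]
Fix exponent of ℓ at 1; solve each RREF row for its pivot's exponent:
  r0: exp(ΔT) + (0)·1 = 0 ⇒ exp(ΔT) = 0
  r1: exp(D) + (1)·1 = 0 ⇒ exp(D) = -1
Π_1 = D^-1 · ℓ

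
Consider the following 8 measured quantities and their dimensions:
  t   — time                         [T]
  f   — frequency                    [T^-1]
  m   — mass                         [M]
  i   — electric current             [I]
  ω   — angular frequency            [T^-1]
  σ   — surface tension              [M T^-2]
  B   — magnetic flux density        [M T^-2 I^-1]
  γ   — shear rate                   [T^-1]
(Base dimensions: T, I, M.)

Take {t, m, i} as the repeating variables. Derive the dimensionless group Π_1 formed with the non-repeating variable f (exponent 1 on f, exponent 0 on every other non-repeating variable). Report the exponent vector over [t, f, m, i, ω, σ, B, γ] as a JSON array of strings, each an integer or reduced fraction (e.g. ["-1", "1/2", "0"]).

["1", "1", "0", "0", "0", "0", "0", "0"]

Write exponents as rows T,I,M / cols t,f,m,i,ω,σ,B,γ:
  T: [ 1 -1  0  0 -1 -2 -2 -1]
  I: [ 0  0  0  1  0  0 -1  0]
  M: [ 0  0  1  0  0  1  1  0]
RREF → pivots at {t,m,i} ⇒ r = 3
Repeat: t,m,i; free: f,ω,σ,B,γ
RREF:
  r0: [   1   -1    0    0   -1   -2   -2   -1]
  r1: [   0    0    1    0    0    1    1    0]
  r2: [   0    0    0    1    0    0   -1    0]
Fix exponent of f at 1, ω at 0, σ at 0, B at 0, γ at 0; solve each RREF row for its pivot's exponent:
  r0: exp(t) + (-1)·1 = 0 ⇒ exp(t) = 1
  r1: exp(m) + (0)·1 = 0 ⇒ exp(m) = 0
  r2: exp(i) + (0)·1 = 0 ⇒ exp(i) = 0
Π_1 = t · f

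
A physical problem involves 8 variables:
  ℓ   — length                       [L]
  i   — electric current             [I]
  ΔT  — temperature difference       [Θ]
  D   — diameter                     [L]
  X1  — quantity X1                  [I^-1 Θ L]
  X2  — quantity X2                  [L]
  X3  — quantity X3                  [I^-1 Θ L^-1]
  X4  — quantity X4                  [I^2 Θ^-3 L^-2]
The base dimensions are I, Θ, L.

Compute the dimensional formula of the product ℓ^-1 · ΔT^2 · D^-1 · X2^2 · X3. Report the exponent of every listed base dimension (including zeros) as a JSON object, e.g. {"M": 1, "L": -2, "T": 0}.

Dimensional matrix (I×Θ×L by ℓ×i×ΔT×D×X1×X2×X3×X4):
  I: [ 0  1  0  0 -1  0 -1  2]
  Θ: [ 0  0  1  0  1  0  1 -3]
  L: [ 1  0  0  1  1  1 -1 -2]
  [I]: (-1)·0+(2)·0+(-1)·0+(2)·0+(1)·-1 = -1
  [Θ]: (-1)·0+(2)·1+(-1)·0+(2)·0+(1)·1 = 3
  [L]: (-1)·1+(2)·0+(-1)·1+(2)·1+(1)·-1 = -1
⇒ I^-1 Θ^3 L^-1

{"I": -1, "Θ": 3, "L": -1}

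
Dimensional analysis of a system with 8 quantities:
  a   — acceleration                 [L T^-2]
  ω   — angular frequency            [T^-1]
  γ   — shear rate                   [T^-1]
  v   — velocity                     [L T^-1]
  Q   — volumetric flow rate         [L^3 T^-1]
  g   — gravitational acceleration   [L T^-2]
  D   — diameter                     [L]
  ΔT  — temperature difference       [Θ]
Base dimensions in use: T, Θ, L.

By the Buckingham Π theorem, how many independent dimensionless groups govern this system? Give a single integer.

Write exponents as rows T,Θ,L / cols a,ω,γ,v,Q,g,D,ΔT:
  T: [-2 -1 -1 -1 -1 -2  0  0]
  Θ: [ 0  0  0  0  0  0  0  1]
  L: [ 1  0  0  1  3  1  1  0]
Echelon form has 3 nonzero rows (pivots: a,ω,ΔT)
n=8, r=3 ⇒ 5 dimensionless groups

5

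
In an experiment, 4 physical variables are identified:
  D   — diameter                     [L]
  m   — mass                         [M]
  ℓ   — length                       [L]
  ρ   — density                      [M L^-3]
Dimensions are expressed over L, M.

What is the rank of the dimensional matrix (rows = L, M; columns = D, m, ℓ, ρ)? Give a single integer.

2

Dimensional matrix (L×M by D×m×ℓ×ρ):
  L: [ 1  0  1 -3]
  M: [ 0  1  0  1]
RREF → pivots at {D,m} ⇒ r = 2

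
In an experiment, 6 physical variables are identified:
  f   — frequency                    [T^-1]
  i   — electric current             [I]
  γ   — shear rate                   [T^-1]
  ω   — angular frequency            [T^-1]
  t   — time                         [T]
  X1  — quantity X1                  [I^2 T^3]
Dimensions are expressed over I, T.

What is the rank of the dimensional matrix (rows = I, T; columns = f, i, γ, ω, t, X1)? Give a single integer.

Write exponents as rows I,T / cols f,i,γ,ω,t,X1:
  I: [ 0  1  0  0  0  2]
  T: [-1  0 -1 -1  1  3]
RREF → pivots at {f,i} ⇒ r = 2

2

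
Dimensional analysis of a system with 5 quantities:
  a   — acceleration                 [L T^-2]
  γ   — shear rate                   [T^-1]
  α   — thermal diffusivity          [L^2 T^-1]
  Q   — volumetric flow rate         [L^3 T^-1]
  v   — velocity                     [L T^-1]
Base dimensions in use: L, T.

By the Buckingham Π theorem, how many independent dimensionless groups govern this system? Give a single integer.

Exponent matrix [L,T] × [a,γ,α,Q,v]:
  L: [ 1  0  2  3  1]
  T: [-2 -1 -1 -1 -1]
Echelon form has 2 nonzero rows (pivots: a,γ)
5 vars − rank 2 = 3 Π groups

3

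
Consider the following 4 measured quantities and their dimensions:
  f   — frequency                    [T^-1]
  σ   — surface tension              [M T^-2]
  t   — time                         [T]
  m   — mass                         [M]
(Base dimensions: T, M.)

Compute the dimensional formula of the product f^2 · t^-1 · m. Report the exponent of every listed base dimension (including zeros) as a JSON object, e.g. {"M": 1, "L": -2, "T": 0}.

{"T": -3, "M": 1}

Write exponents as rows T,M / cols f,σ,t,m:
  T: [-1 -2  1  0]
  M: [ 0  1  0  1]
  [T]: (2)·-1+(-1)·1+(1)·0 = -3
  [M]: (2)·0+(-1)·0+(1)·1 = 1
⇒ T^-3 M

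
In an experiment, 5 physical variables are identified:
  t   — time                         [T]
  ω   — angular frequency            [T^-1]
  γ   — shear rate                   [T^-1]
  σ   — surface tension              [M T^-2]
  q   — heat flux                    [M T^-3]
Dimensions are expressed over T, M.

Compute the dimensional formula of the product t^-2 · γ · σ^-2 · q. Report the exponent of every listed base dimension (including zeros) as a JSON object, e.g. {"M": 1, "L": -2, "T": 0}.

{"T": -2, "M": -1}

Write exponents as rows T,M / cols t,ω,γ,σ,q:
  T: [ 1 -1 -1 -2 -3]
  M: [ 0  0  0  1  1]
  [T]: (-2)·1+(1)·-1+(-2)·-2+(1)·-3 = -2
  [M]: (-2)·0+(1)·0+(-2)·1+(1)·1 = -1
⇒ T^-2 M^-1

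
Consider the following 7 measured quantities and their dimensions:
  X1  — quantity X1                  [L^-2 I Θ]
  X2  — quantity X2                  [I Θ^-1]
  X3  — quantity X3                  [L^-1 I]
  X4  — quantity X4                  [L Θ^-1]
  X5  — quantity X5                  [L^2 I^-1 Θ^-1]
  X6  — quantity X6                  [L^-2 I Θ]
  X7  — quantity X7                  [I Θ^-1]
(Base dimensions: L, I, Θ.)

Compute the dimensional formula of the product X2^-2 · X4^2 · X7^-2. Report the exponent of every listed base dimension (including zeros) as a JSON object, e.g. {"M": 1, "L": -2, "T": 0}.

{"L": 2, "I": -4, "Θ": 2}

Write exponents as rows L,I,Θ / cols X1,X2,X3,X4,X5,X6,X7:
  L: [-2  0 -1  1  2 -2  0]
  I: [ 1  1  1  0 -1  1  1]
  Θ: [ 1 -1  0 -1 -1  1 -1]
  [L]: (-2)·0+(2)·1+(-2)·0 = 2
  [I]: (-2)·1+(2)·0+(-2)·1 = -4
  [Θ]: (-2)·-1+(2)·-1+(-2)·-1 = 2
⇒ L^2 I^-4 Θ^2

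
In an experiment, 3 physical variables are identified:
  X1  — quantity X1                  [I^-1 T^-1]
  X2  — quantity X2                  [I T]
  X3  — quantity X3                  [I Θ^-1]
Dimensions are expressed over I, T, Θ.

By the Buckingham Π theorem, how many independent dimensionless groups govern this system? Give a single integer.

1

Exponent matrix [I,T,Θ] × [X1,X2,X3]:
  I: [-1  1  1]
  T: [-1  1  0]
  Θ: [ 0  0 -1]
RREF → pivots at {X1,X3} ⇒ r = 2
Π count = n − r = 3 − 2 = 1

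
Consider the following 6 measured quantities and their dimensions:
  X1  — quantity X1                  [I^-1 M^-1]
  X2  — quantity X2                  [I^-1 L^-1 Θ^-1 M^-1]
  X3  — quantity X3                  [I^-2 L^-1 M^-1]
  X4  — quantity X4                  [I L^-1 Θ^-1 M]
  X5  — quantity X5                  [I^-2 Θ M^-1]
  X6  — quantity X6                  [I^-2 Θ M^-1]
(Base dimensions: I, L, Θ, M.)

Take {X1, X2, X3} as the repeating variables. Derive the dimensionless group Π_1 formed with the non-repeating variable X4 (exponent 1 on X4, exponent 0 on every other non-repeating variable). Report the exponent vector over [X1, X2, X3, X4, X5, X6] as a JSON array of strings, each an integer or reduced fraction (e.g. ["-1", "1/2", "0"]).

["2", "-1", "0", "1", "0", "0"]

Exponent matrix [I,L,Θ,M] × [X1,X2,X3,X4,X5,X6]:
  I: [-1 -1 -2  1 -2 -2]
  L: [ 0 -1 -1 -1  0  0]
  Θ: [ 0 -1  0 -1  1  1]
  M: [-1 -1 -1  1 -1 -1]
RREF → pivots at {X1,X2,X3} ⇒ r = 3
Repeat: X1,X2,X3; free: X4,X5,X6
RREF:
  r0: [   1    0    0   -2    1    1]
  r1: [   0    1    0    1   -1   -1]
  r2: [   0    0    1    0    1    1]
  r3: [   0    0    0    0    0    0]
Fix exponent of X4 at 1, X5 at 0, X6 at 0; solve each RREF row for its pivot's exponent:
  r0: exp(X1) + (-2)·1 = 0 ⇒ exp(X1) = 2
  r1: exp(X2) + (1)·1 = 0 ⇒ exp(X2) = -1
  r2: exp(X3) + (0)·1 = 0 ⇒ exp(X3) = 0
Π_1 = X1^2 · X2^-1 · X4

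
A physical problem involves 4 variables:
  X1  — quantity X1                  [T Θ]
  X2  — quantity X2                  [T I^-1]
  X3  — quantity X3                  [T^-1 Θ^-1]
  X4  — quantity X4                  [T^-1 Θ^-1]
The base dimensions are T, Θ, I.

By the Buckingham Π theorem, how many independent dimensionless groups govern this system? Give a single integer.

2

Exponent matrix [T,Θ,I] × [X1,X2,X3,X4]:
  T: [ 1  1 -1 -1]
  Θ: [ 1  0 -1 -1]
  I: [ 0 -1  0  0]
RREF → pivots at {X1,X2} ⇒ r = 2
4 vars − rank 2 = 2 Π groups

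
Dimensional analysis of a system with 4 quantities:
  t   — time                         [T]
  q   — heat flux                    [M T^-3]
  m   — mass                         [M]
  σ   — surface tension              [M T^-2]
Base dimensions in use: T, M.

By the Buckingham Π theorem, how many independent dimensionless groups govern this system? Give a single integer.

2

Exponent matrix [T,M] × [t,q,m,σ]:
  T: [ 1 -3  0 -2]
  M: [ 0  1  1  1]
Row reduction gives pivot columns t,q; rank = 2
n=4, r=2 ⇒ 2 dimensionless groups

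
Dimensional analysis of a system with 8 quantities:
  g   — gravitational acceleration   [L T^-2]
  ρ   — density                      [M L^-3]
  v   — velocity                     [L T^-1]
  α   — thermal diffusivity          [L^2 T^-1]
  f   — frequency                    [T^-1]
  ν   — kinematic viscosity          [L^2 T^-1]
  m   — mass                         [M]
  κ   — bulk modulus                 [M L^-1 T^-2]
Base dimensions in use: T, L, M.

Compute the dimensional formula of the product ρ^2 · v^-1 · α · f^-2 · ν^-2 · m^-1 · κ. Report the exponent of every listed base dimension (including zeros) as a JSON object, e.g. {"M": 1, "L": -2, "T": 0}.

{"T": 2, "L": -10, "M": 2}

Dimensional matrix (T×L×M by g×ρ×v×α×f×ν×m×κ):
  T: [-2  0 -1 -1 -1 -1  0 -2]
  L: [ 1 -3  1  2  0  2  0 -1]
  M: [ 0  1  0  0  0  0  1  1]
  [T]: (2)·0+(-1)·-1+(1)·-1+(-2)·-1+(-2)·-1+(-1)·0+(1)·-2 = 2
  [L]: (2)·-3+(-1)·1+(1)·2+(-2)·0+(-2)·2+(-1)·0+(1)·-1 = -10
  [M]: (2)·1+(-1)·0+(1)·0+(-2)·0+(-2)·0+(-1)·1+(1)·1 = 2
⇒ T^2 L^-10 M^2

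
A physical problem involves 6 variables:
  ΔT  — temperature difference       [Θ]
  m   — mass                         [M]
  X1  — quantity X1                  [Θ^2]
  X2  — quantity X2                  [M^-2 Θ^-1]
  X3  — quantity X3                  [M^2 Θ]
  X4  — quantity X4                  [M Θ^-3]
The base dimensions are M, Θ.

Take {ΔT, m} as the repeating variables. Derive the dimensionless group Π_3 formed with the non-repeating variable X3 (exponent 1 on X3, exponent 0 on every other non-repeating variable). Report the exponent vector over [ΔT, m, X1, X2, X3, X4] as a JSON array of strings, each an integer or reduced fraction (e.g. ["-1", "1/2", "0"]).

Write exponents as rows M,Θ / cols ΔT,m,X1,X2,X3,X4:
  M: [ 0  1  0 -2  2  1]
  Θ: [ 1  0  2 -1  1 -3]
Row reduction gives pivot columns ΔT,m; rank = 2
Repeat: ΔT,m; free: X1,X2,X3,X4
RREF:
  r0: [   1    0    2   -1    1   -3]
  r1: [   0    1    0   -2    2    1]
Fix exponent of X3 at 1, X1 at 0, X2 at 0, X4 at 0; solve each RREF row for its pivot's exponent:
  r0: exp(ΔT) + (1)·1 = 0 ⇒ exp(ΔT) = -1
  r1: exp(m) + (2)·1 = 0 ⇒ exp(m) = -2
Π_3 = ΔT^-1 · m^-2 · X3

["-1", "-2", "0", "0", "1", "0"]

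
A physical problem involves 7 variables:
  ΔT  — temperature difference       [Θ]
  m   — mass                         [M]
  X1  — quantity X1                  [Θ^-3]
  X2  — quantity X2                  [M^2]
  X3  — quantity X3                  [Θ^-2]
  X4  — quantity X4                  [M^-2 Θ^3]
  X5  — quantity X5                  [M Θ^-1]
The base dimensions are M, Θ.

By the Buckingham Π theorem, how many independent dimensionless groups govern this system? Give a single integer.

Dimensional matrix (M×Θ by ΔT×m×X1×X2×X3×X4×X5):
  M: [ 0  1  0  2  0 -2  1]
  Θ: [ 1  0 -3  0 -2  3 -1]
Echelon form has 2 nonzero rows (pivots: ΔT,m)
n=7, r=2 ⇒ 5 dimensionless groups

5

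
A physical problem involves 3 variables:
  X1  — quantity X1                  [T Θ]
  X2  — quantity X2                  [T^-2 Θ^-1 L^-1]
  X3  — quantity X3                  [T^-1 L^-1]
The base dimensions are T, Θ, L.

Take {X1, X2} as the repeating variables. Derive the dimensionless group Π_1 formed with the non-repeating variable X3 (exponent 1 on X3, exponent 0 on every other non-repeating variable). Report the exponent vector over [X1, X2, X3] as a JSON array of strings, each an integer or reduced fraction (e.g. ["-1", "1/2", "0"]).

Dimensional matrix (T×Θ×L by X1×X2×X3):
  T: [ 1 -2 -1]
  Θ: [ 1 -1  0]
  L: [ 0 -1 -1]
Row reduction gives pivot columns X1,X2; rank = 2
Repeat: X1,X2; free: X3
RREF:
  r0: [   1    0    1]
  r1: [   0    1    1]
  r2: [   0    0    0]
Fix exponent of X3 at 1; solve each RREF row for its pivot's exponent:
  r0: exp(X1) + (1)·1 = 0 ⇒ exp(X1) = -1
  r1: exp(X2) + (1)·1 = 0 ⇒ exp(X2) = -1
Π_1 = X1^-1 · X2^-1 · X3

["-1", "-1", "1"]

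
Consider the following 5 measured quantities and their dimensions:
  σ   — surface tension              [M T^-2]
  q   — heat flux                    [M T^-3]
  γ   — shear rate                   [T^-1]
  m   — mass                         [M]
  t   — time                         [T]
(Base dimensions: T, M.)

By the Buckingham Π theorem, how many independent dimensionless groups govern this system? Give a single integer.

3

Write exponents as rows T,M / cols σ,q,γ,m,t:
  T: [-2 -3 -1  0  1]
  M: [ 1  1  0  1  0]
RREF → pivots at {σ,q} ⇒ r = 2
n=5, r=2 ⇒ 3 dimensionless groups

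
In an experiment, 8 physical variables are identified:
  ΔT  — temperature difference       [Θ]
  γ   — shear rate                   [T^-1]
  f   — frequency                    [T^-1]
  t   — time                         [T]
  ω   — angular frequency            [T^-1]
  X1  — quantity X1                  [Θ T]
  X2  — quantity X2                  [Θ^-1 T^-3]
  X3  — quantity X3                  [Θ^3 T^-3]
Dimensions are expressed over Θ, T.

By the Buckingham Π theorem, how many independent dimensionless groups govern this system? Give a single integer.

Exponent matrix [Θ,T] × [ΔT,γ,f,t,ω,X1,X2,X3]:
  Θ: [ 1  0  0  0  0  1 -1  3]
  T: [ 0 -1 -1  1 -1  1 -3 -3]
Row reduction gives pivot columns ΔT,γ; rank = 2
8 vars − rank 2 = 6 Π groups

6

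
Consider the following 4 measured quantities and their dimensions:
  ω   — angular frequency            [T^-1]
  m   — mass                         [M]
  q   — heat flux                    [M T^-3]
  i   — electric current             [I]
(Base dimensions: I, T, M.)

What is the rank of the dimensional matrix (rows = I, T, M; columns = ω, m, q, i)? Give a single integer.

Exponent matrix [I,T,M] × [ω,m,q,i]:
  I: [ 0  0  0  1]
  T: [-1  0 -3  0]
  M: [ 0  1  1  0]
RREF → pivots at {ω,m,i} ⇒ r = 3

3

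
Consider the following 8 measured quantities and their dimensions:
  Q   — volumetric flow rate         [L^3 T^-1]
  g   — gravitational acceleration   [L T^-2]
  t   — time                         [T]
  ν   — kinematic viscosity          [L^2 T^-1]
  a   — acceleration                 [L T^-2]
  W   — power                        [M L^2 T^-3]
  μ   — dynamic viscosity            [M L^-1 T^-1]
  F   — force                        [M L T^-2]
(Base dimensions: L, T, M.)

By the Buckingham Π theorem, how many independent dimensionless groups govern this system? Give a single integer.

Exponent matrix [L,T,M] × [Q,g,t,ν,a,W,μ,F]:
  L: [ 3  1  0  2  1  2 -1  1]
  T: [-1 -2  1 -1 -2 -3 -1 -2]
  M: [ 0  0  0  0  0  1  1  1]
Echelon form has 3 nonzero rows (pivots: Q,g,W)
n=8, r=3 ⇒ 5 dimensionless groups

5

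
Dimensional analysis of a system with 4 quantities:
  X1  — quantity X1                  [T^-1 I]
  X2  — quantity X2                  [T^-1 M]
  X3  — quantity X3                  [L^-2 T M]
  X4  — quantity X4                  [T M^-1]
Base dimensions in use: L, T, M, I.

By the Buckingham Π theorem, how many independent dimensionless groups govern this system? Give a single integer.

1

Exponent matrix [L,T,M,I] × [X1,X2,X3,X4]:
  L: [ 0  0 -2  0]
  T: [-1 -1  1  1]
  M: [ 0  1  1 -1]
  I: [ 1  0  0  0]
Row reduction gives pivot columns X1,X2,X3; rank = 3
4 vars − rank 3 = 1 Π group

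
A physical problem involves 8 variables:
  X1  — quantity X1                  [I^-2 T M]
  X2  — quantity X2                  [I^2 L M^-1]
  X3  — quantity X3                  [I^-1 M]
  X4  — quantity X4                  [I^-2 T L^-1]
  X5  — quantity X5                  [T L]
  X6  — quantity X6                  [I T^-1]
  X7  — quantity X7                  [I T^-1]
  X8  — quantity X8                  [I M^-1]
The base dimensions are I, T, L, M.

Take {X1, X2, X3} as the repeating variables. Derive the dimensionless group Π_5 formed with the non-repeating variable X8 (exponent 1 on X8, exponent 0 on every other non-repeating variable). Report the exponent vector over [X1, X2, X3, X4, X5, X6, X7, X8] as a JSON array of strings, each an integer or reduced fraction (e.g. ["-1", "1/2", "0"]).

["0", "0", "1", "0", "0", "0", "0", "1"]

Dimensional matrix (I×T×L×M by X1×X2×X3×X4×X5×X6×X7×X8):
  I: [-2  2 -1 -2  0  1  1  1]
  T: [ 1  0  0  1  1 -1 -1  0]
  L: [ 0  1  0 -1  1  0  0  0]
  M: [ 1 -1  1  0  0  0  0 -1]
Echelon form has 3 nonzero rows (pivots: X1,X2,X3)
Pivot set = {X1,X2,X3}, free = {X4,X5,X6,X7,X8}
RREF:
  r0: [   1    0    0    1    1   -1   -1    0]
  r1: [   0    1    0   -1    1    0    0    0]
  r2: [   0    0    1   -2    0    1    1   -1]
  r3: [   0    0    0    0    0    0    0    0]
Fix exponent of X8 at 1, X4 at 0, X5 at 0, X6 at 0, X7 at 0; solve each RREF row for its pivot's exponent:
  r0: exp(X1) + (0)·1 = 0 ⇒ exp(X1) = 0
  r1: exp(X2) + (0)·1 = 0 ⇒ exp(X2) = 0
  r2: exp(X3) + (-1)·1 = 0 ⇒ exp(X3) = 1
Π_5 = X3 · X8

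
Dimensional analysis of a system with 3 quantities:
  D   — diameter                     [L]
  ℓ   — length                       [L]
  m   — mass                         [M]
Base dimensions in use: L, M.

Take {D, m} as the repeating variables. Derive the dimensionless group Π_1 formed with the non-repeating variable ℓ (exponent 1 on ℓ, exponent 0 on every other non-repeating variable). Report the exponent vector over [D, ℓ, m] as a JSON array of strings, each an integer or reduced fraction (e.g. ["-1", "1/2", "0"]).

["-1", "1", "0"]

Exponent matrix [L,M] × [D,ℓ,m]:
  L: [ 1  1  0]
  M: [ 0  0  1]
Row reduction gives pivot columns D,m; rank = 2
Pivot set = {D,m}, free = {ℓ}
RREF:
  r0: [   1    1    0]
  r1: [   0    0    1]
Fix exponent of ℓ at 1; solve each RREF row for its pivot's exponent:
  r0: exp(D) + (1)·1 = 0 ⇒ exp(D) = -1
  r1: exp(m) + (0)·1 = 0 ⇒ exp(m) = 0
Π_1 = D^-1 · ℓ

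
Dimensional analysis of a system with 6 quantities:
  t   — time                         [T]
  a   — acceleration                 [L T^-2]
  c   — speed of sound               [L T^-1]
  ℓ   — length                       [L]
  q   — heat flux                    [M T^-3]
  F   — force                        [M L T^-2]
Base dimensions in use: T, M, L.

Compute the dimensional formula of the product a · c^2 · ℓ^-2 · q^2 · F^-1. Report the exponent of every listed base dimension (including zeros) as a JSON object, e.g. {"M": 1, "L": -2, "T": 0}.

Dimensional matrix (T×M×L by t×a×c×ℓ×q×F):
  T: [ 1 -2 -1  0 -3 -2]
  M: [ 0  0  0  0  1  1]
  L: [ 0  1  1  1  0  1]
  [T]: (1)·-2+(2)·-1+(-2)·0+(2)·-3+(-1)·-2 = -8
  [M]: (1)·0+(2)·0+(-2)·0+(2)·1+(-1)·1 = 1
  [L]: (1)·1+(2)·1+(-2)·1+(2)·0+(-1)·1 = 0
⇒ T^-8 M

{"T": -8, "M": 1, "L": 0}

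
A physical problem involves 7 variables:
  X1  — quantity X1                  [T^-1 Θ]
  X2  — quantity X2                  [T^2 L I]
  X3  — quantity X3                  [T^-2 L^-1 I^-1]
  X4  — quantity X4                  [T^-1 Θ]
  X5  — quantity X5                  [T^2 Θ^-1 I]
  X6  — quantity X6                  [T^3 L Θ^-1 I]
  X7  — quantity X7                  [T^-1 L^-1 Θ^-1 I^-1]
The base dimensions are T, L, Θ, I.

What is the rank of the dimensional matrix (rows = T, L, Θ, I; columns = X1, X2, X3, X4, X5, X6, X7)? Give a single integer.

3

Dimensional matrix (T×L×Θ×I by X1×X2×X3×X4×X5×X6×X7):
  T: [-1  2 -2 -1  2  3 -1]
  L: [ 0  1 -1  0  0  1 -1]
  Θ: [ 1  0  0  1 -1 -1 -1]
  I: [ 0  1 -1  0  1  1 -1]
RREF → pivots at {X1,X2,X5} ⇒ r = 3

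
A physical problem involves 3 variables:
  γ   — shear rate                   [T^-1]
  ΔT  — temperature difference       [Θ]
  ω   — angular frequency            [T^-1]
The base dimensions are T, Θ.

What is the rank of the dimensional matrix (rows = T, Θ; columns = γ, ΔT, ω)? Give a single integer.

2

Write exponents as rows T,Θ / cols γ,ΔT,ω:
  T: [-1  0 -1]
  Θ: [ 0  1  0]
RREF → pivots at {γ,ΔT} ⇒ r = 2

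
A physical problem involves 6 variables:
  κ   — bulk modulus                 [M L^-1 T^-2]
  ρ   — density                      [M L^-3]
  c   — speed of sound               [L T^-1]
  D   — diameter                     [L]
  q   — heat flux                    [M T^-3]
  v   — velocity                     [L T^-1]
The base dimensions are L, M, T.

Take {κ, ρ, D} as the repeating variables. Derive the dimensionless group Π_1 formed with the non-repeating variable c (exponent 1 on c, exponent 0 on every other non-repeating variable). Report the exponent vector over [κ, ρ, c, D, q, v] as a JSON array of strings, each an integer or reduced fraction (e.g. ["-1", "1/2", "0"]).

["-1/2", "1/2", "1", "0", "0", "0"]

Exponent matrix [L,M,T] × [κ,ρ,c,D,q,v]:
  L: [-1 -3  1  1  0  1]
  M: [ 1  1  0  0  1  0]
  T: [-2  0 -1  0 -3 -1]
Echelon form has 3 nonzero rows (pivots: κ,ρ,D)
Repeat: κ,ρ,D; free: c,q,v
RREF:
  r0: [   1    0  1/2    0  3/2  1/2]
  r1: [   0    1 -1/2    0 -1/2 -1/2]
  r2: [   0    0    0    1    0    0]
Fix exponent of c at 1, q at 0, v at 0; solve each RREF row for its pivot's exponent:
  r0: exp(κ) + (1/2)·1 = 0 ⇒ exp(κ) = -1/2
  r1: exp(ρ) + (-1/2)·1 = 0 ⇒ exp(ρ) = 1/2
  r2: exp(D) + (0)·1 = 0 ⇒ exp(D) = 0
Π_1 = κ^(-1/2) · ρ^(1/2) · c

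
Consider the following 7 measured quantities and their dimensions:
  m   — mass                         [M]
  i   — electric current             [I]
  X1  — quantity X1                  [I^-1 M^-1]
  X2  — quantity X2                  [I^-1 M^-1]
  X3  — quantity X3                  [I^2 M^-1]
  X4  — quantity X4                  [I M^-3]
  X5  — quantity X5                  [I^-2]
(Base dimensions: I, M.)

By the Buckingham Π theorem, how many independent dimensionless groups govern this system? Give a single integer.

5

Write exponents as rows I,M / cols m,i,X1,X2,X3,X4,X5:
  I: [ 0  1 -1 -1  2  1 -2]
  M: [ 1  0 -1 -1 -1 -3  0]
Row reduction gives pivot columns m,i; rank = 2
7 vars − rank 2 = 5 Π groups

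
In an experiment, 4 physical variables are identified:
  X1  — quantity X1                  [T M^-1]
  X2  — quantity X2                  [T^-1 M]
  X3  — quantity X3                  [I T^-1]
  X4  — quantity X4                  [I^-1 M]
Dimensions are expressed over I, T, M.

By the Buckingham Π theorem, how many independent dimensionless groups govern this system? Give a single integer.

Write exponents as rows I,T,M / cols X1,X2,X3,X4:
  I: [ 0  0  1 -1]
  T: [ 1 -1 -1  0]
  M: [-1  1  0  1]
Row reduction gives pivot columns X1,X3; rank = 2
Π count = n − r = 4 − 2 = 2

2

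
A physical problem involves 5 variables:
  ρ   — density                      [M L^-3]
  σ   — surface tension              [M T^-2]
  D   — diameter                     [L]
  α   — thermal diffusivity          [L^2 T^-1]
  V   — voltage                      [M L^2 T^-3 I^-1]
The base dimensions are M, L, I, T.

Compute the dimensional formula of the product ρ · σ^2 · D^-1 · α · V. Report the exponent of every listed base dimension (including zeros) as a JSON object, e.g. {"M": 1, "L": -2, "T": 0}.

{"M": 4, "L": 0, "I": -1, "T": -8}

Dimensional matrix (M×L×I×T by ρ×σ×D×α×V):
  M: [ 1  1  0  0  1]
  L: [-3  0  1  2  2]
  I: [ 0  0  0  0 -1]
  T: [ 0 -2  0 -1 -3]
  [M]: (1)·1+(2)·1+(-1)·0+(1)·0+(1)·1 = 4
  [L]: (1)·-3+(2)·0+(-1)·1+(1)·2+(1)·2 = 0
  [I]: (1)·0+(2)·0+(-1)·0+(1)·0+(1)·-1 = -1
  [T]: (1)·0+(2)·-2+(-1)·0+(1)·-1+(1)·-3 = -8
⇒ M^4 I^-1 T^-8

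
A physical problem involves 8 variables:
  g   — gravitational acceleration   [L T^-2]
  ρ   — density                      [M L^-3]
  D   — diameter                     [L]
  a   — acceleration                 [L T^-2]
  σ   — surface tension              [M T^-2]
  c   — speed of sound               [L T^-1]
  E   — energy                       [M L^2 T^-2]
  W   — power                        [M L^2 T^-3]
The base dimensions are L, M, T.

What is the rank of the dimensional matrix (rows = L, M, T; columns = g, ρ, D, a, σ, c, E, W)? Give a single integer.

Dimensional matrix (L×M×T by g×ρ×D×a×σ×c×E×W):
  L: [ 1 -3  1  1  0  1  2  2]
  M: [ 0  1  0  0  1  0  1  1]
  T: [-2  0  0 -2 -2 -1 -2 -3]
Echelon form has 3 nonzero rows (pivots: g,ρ,D)

3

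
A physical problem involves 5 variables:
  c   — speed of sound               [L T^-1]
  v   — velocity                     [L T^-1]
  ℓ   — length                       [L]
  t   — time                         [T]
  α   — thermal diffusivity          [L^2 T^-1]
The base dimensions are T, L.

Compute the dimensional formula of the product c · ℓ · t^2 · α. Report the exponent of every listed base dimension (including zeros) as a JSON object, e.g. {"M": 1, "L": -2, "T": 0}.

Write exponents as rows T,L / cols c,v,ℓ,t,α:
  T: [-1 -1  0  1 -1]
  L: [ 1  1  1  0  2]
  [T]: (1)·-1+(1)·0+(2)·1+(1)·-1 = 0
  [L]: (1)·1+(1)·1+(2)·0+(1)·2 = 4
⇒ L^4

{"T": 0, "L": 4}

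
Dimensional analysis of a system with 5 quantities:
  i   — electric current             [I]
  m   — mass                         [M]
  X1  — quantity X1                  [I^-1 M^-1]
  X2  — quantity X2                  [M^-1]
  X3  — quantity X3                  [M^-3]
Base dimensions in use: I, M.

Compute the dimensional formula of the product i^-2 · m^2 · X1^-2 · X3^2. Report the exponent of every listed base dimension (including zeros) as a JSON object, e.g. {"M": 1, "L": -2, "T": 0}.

Dimensional matrix (I×M by i×m×X1×X2×X3):
  I: [ 1  0 -1  0  0]
  M: [ 0  1 -1 -1 -3]
  [I]: (-2)·1+(2)·0+(-2)·-1+(2)·0 = 0
  [M]: (-2)·0+(2)·1+(-2)·-1+(2)·-3 = -2
⇒ M^-2

{"I": 0, "M": -2}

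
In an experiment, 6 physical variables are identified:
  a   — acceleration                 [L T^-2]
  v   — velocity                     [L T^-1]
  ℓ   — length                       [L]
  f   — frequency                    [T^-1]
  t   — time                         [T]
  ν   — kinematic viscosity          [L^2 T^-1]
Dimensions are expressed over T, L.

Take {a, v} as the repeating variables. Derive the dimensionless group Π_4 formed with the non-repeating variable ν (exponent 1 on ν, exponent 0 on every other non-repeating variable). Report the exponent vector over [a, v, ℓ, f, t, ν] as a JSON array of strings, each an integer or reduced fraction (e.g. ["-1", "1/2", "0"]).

["1", "-3", "0", "0", "0", "1"]

Dimensional matrix (T×L by a×v×ℓ×f×t×ν):
  T: [-2 -1  0 -1  1 -1]
  L: [ 1  1  1  0  0  2]
Echelon form has 2 nonzero rows (pivots: a,v)
Repeat: a,v; free: ℓ,f,t,ν
RREF:
  r0: [   1    0   -1    1   -1   -1]
  r1: [   0    1    2   -1    1    3]
Fix exponent of ν at 1, ℓ at 0, f at 0, t at 0; solve each RREF row for its pivot's exponent:
  r0: exp(a) + (-1)·1 = 0 ⇒ exp(a) = 1
  r1: exp(v) + (3)·1 = 0 ⇒ exp(v) = -3
Π_4 = a · v^-3 · ν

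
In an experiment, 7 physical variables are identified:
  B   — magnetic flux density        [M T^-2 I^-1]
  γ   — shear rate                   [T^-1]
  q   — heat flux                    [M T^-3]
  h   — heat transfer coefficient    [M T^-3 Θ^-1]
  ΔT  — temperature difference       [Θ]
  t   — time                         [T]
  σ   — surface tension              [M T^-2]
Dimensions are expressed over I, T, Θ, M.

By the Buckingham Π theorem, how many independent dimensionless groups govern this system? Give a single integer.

Write exponents as rows I,T,Θ,M / cols B,γ,q,h,ΔT,t,σ:
  I: [-1  0  0  0  0  0  0]
  T: [-2 -1 -3 -3  0  1 -2]
  Θ: [ 0  0  0 -1  1  0  0]
  M: [ 1  0  1  1  0  0  1]
Row reduction gives pivot columns B,γ,q,h; rank = 4
Π count = n − r = 7 − 4 = 3

3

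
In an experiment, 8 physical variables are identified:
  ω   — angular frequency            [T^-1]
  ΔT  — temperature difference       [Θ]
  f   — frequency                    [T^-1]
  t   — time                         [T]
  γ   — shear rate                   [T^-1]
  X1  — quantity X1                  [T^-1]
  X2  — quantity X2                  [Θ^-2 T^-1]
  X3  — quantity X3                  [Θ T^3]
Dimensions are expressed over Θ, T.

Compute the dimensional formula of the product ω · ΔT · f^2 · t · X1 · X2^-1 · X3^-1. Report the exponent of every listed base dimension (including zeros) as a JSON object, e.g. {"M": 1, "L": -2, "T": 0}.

Dimensional matrix (Θ×T by ω×ΔT×f×t×γ×X1×X2×X3):
  Θ: [ 0  1  0  0  0  0 -2  1]
  T: [-1  0 -1  1 -1 -1 -1  3]
  [Θ]: (1)·0+(1)·1+(2)·0+(1)·0+(1)·0+(-1)·-2+(-1)·1 = 2
  [T]: (1)·-1+(1)·0+(2)·-1+(1)·1+(1)·-1+(-1)·-1+(-1)·3 = -5
⇒ Θ^2 T^-5

{"Θ": 2, "T": -5}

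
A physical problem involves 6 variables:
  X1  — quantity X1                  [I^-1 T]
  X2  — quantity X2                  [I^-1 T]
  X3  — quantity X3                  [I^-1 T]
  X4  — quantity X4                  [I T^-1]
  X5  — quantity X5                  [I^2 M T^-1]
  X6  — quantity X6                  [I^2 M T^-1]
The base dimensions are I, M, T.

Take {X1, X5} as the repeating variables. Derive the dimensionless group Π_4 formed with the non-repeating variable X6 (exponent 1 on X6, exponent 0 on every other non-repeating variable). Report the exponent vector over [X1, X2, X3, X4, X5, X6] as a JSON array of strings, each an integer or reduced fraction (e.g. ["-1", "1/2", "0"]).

Write exponents as rows I,M,T / cols X1,X2,X3,X4,X5,X6:
  I: [-1 -1 -1  1  2  2]
  M: [ 0  0  0  0  1  1]
  T: [ 1  1  1 -1 -1 -1]
Row reduction gives pivot columns X1,X5; rank = 2
Repeat: X1,X5; free: X2,X3,X4,X6
RREF:
  r0: [   1    1    1   -1    0    0]
  r1: [   0    0    0    0    1    1]
  r2: [   0    0    0    0    0    0]
Fix exponent of X6 at 1, X2 at 0, X3 at 0, X4 at 0; solve each RREF row for its pivot's exponent:
  r0: exp(X1) + (0)·1 = 0 ⇒ exp(X1) = 0
  r1: exp(X5) + (1)·1 = 0 ⇒ exp(X5) = -1
Π_4 = X5^-1 · X6

["0", "0", "0", "0", "-1", "1"]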